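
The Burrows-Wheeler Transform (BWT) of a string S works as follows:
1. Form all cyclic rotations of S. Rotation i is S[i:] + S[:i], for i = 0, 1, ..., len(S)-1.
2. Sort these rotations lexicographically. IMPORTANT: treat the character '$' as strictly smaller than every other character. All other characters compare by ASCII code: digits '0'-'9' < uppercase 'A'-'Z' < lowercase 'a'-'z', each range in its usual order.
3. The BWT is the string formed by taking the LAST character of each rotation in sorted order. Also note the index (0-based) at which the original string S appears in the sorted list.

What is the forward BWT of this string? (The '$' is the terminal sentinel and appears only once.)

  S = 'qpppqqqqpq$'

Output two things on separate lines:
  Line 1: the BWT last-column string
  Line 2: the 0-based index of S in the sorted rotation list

All 11 rotations (rotation i = S[i:]+S[:i]):
  rot[0] = qpppqqqqpq$
  rot[1] = pppqqqqpq$q
  rot[2] = ppqqqqpq$qp
  rot[3] = pqqqqpq$qpp
  rot[4] = qqqqpq$qppp
  rot[5] = qqqpq$qpppq
  rot[6] = qqpq$qpppqq
  rot[7] = qpq$qpppqqq
  rot[8] = pq$qpppqqqq
  rot[9] = q$qpppqqqqp
  rot[10] = $qpppqqqqpq
Sorted (with $ < everything):
  sorted[0] = $qpppqqqqpq  (last char: 'q')
  sorted[1] = pppqqqqpq$q  (last char: 'q')
  sorted[2] = ppqqqqpq$qp  (last char: 'p')
  sorted[3] = pq$qpppqqqq  (last char: 'q')
  sorted[4] = pqqqqpq$qpp  (last char: 'p')
  sorted[5] = q$qpppqqqqp  (last char: 'p')
  sorted[6] = qpppqqqqpq$  (last char: '$')
  sorted[7] = qpq$qpppqqq  (last char: 'q')
  sorted[8] = qqpq$qpppqq  (last char: 'q')
  sorted[9] = qqqpq$qpppq  (last char: 'q')
  sorted[10] = qqqqpq$qppp  (last char: 'p')
Last column: qqpqpp$qqqp
Original string S is at sorted index 6

Answer: qqpqpp$qqqp
6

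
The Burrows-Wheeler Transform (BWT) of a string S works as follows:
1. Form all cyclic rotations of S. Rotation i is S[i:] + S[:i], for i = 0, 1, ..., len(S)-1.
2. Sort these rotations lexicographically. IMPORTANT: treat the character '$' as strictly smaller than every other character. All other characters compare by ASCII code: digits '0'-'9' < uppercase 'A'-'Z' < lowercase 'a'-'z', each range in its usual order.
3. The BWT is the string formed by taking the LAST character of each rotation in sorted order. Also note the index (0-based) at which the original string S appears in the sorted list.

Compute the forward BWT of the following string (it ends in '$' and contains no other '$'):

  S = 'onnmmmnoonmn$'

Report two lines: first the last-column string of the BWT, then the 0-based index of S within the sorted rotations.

Answer: nnmnmmnoomo$n
11

Derivation:
All 13 rotations (rotation i = S[i:]+S[:i]):
  rot[0] = onnmmmnoonmn$
  rot[1] = nnmmmnoonmn$o
  rot[2] = nmmmnoonmn$on
  rot[3] = mmmnoonmn$onn
  rot[4] = mmnoonmn$onnm
  rot[5] = mnoonmn$onnmm
  rot[6] = noonmn$onnmmm
  rot[7] = oonmn$onnmmmn
  rot[8] = onmn$onnmmmno
  rot[9] = nmn$onnmmmnoo
  rot[10] = mn$onnmmmnoon
  rot[11] = n$onnmmmnoonm
  rot[12] = $onnmmmnoonmn
Sorted (with $ < everything):
  sorted[0] = $onnmmmnoonmn  (last char: 'n')
  sorted[1] = mmmnoonmn$onn  (last char: 'n')
  sorted[2] = mmnoonmn$onnm  (last char: 'm')
  sorted[3] = mn$onnmmmnoon  (last char: 'n')
  sorted[4] = mnoonmn$onnmm  (last char: 'm')
  sorted[5] = n$onnmmmnoonm  (last char: 'm')
  sorted[6] = nmmmnoonmn$on  (last char: 'n')
  sorted[7] = nmn$onnmmmnoo  (last char: 'o')
  sorted[8] = nnmmmnoonmn$o  (last char: 'o')
  sorted[9] = noonmn$onnmmm  (last char: 'm')
  sorted[10] = onmn$onnmmmno  (last char: 'o')
  sorted[11] = onnmmmnoonmn$  (last char: '$')
  sorted[12] = oonmn$onnmmmn  (last char: 'n')
Last column: nnmnmmnoomo$n
Original string S is at sorted index 11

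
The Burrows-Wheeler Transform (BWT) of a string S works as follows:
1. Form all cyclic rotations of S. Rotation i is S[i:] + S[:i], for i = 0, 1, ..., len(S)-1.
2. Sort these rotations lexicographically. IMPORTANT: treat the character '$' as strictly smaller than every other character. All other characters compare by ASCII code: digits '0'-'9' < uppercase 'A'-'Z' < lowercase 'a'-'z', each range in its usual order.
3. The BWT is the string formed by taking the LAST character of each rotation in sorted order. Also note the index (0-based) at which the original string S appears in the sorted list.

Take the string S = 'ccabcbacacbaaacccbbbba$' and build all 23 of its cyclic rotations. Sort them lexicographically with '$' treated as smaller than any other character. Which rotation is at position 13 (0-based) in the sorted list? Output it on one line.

All 23 rotations (rotation i = S[i:]+S[:i]):
  rot[0] = ccabcbacacbaaacccbbbba$
  rot[1] = cabcbacacbaaacccbbbba$c
  rot[2] = abcbacacbaaacccbbbba$cc
  rot[3] = bcbacacbaaacccbbbba$cca
  rot[4] = cbacacbaaacccbbbba$ccab
  rot[5] = bacacbaaacccbbbba$ccabc
  rot[6] = acacbaaacccbbbba$ccabcb
  rot[7] = cacbaaacccbbbba$ccabcba
  rot[8] = acbaaacccbbbba$ccabcbac
  rot[9] = cbaaacccbbbba$ccabcbaca
  rot[10] = baaacccbbbba$ccabcbacac
  rot[11] = aaacccbbbba$ccabcbacacb
  rot[12] = aacccbbbba$ccabcbacacba
  rot[13] = acccbbbba$ccabcbacacbaa
  rot[14] = cccbbbba$ccabcbacacbaaa
  rot[15] = ccbbbba$ccabcbacacbaaac
  rot[16] = cbbbba$ccabcbacacbaaacc
  rot[17] = bbbba$ccabcbacacbaaaccc
  rot[18] = bbba$ccabcbacacbaaacccb
  rot[19] = bba$ccabcbacacbaaacccbb
  rot[20] = ba$ccabcbacacbaaacccbbb
  rot[21] = a$ccabcbacacbaaacccbbbb
  rot[22] = $ccabcbacacbaaacccbbbba
Sorted (with $ < everything):
  sorted[0] = $ccabcbacacbaaacccbbbba
  sorted[1] = a$ccabcbacacbaaacccbbbb
  sorted[2] = aaacccbbbba$ccabcbacacb
  sorted[3] = aacccbbbba$ccabcbacacba
  sorted[4] = abcbacacbaaacccbbbba$cc
  sorted[5] = acacbaaacccbbbba$ccabcb
  sorted[6] = acbaaacccbbbba$ccabcbac
  sorted[7] = acccbbbba$ccabcbacacbaa
  sorted[8] = ba$ccabcbacacbaaacccbbb
  sorted[9] = baaacccbbbba$ccabcbacac
  sorted[10] = bacacbaaacccbbbba$ccabc
  sorted[11] = bba$ccabcbacacbaaacccbb
  sorted[12] = bbba$ccabcbacacbaaacccb
  sorted[13] = bbbba$ccabcbacacbaaaccc
  sorted[14] = bcbacacbaaacccbbbba$cca
  sorted[15] = cabcbacacbaaacccbbbba$c
  sorted[16] = cacbaaacccbbbba$ccabcba
  sorted[17] = cbaaacccbbbba$ccabcbaca
  sorted[18] = cbacacbaaacccbbbba$ccab
  sorted[19] = cbbbba$ccabcbacacbaaacc
  sorted[20] = ccabcbacacbaaacccbbbba$
  sorted[21] = ccbbbba$ccabcbacacbaaac
  sorted[22] = cccbbbba$ccabcbacacbaaa
sorted[13] = bbbba$ccabcbacacbaaaccc

Answer: bbbba$ccabcbacacbaaaccc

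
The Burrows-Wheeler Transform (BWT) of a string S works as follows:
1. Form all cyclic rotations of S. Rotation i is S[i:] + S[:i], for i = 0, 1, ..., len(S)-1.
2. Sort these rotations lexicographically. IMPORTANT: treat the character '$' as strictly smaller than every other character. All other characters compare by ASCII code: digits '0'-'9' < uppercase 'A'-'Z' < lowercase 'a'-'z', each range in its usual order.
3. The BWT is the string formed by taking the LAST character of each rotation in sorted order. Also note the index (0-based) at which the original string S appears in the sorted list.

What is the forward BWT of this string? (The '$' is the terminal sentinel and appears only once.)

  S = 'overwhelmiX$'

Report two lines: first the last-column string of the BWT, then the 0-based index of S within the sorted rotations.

All 12 rotations (rotation i = S[i:]+S[:i]):
  rot[0] = overwhelmiX$
  rot[1] = verwhelmiX$o
  rot[2] = erwhelmiX$ov
  rot[3] = rwhelmiX$ove
  rot[4] = whelmiX$over
  rot[5] = helmiX$overw
  rot[6] = elmiX$overwh
  rot[7] = lmiX$overwhe
  rot[8] = miX$overwhel
  rot[9] = iX$overwhelm
  rot[10] = X$overwhelmi
  rot[11] = $overwhelmiX
Sorted (with $ < everything):
  sorted[0] = $overwhelmiX  (last char: 'X')
  sorted[1] = X$overwhelmi  (last char: 'i')
  sorted[2] = elmiX$overwh  (last char: 'h')
  sorted[3] = erwhelmiX$ov  (last char: 'v')
  sorted[4] = helmiX$overw  (last char: 'w')
  sorted[5] = iX$overwhelm  (last char: 'm')
  sorted[6] = lmiX$overwhe  (last char: 'e')
  sorted[7] = miX$overwhel  (last char: 'l')
  sorted[8] = overwhelmiX$  (last char: '$')
  sorted[9] = rwhelmiX$ove  (last char: 'e')
  sorted[10] = verwhelmiX$o  (last char: 'o')
  sorted[11] = whelmiX$over  (last char: 'r')
Last column: Xihvwmel$eor
Original string S is at sorted index 8

Answer: Xihvwmel$eor
8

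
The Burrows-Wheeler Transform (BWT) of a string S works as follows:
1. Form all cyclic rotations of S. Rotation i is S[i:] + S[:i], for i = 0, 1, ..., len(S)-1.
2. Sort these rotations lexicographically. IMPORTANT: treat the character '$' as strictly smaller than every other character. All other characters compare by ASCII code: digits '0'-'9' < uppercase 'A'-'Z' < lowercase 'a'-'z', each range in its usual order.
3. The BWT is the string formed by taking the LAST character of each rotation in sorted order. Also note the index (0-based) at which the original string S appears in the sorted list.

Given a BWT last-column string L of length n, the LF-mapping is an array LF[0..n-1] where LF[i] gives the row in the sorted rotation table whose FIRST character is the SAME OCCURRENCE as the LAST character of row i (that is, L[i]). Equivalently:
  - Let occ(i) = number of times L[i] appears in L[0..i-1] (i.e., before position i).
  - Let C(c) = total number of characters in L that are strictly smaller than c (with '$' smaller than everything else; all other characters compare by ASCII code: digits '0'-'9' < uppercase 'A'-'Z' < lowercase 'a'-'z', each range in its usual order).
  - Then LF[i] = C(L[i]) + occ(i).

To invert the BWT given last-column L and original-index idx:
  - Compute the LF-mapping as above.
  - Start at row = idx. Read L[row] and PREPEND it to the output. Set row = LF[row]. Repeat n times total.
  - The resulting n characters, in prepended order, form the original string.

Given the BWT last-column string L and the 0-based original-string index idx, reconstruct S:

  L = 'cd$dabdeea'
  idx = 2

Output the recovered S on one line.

Answer: aeeddbdac$

Derivation:
LF mapping: 4 5 0 6 1 3 7 8 9 2
Walk LF starting at row 2, prepending L[row]:
  step 1: row=2, L[2]='$', prepend. Next row=LF[2]=0
  step 2: row=0, L[0]='c', prepend. Next row=LF[0]=4
  step 3: row=4, L[4]='a', prepend. Next row=LF[4]=1
  step 4: row=1, L[1]='d', prepend. Next row=LF[1]=5
  step 5: row=5, L[5]='b', prepend. Next row=LF[5]=3
  step 6: row=3, L[3]='d', prepend. Next row=LF[3]=6
  step 7: row=6, L[6]='d', prepend. Next row=LF[6]=7
  step 8: row=7, L[7]='e', prepend. Next row=LF[7]=8
  step 9: row=8, L[8]='e', prepend. Next row=LF[8]=9
  step 10: row=9, L[9]='a', prepend. Next row=LF[9]=2
Reversed output: aeeddbdac$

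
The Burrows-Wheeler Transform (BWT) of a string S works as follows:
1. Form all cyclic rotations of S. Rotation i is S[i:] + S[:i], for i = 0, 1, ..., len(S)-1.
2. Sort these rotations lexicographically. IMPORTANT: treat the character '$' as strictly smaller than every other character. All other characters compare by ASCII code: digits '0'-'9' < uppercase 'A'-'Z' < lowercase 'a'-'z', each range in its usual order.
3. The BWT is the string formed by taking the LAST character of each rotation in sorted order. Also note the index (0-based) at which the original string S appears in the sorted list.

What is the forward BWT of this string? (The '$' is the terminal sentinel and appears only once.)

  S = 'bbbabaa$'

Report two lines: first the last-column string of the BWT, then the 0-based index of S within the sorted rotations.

All 8 rotations (rotation i = S[i:]+S[:i]):
  rot[0] = bbbabaa$
  rot[1] = bbabaa$b
  rot[2] = babaa$bb
  rot[3] = abaa$bbb
  rot[4] = baa$bbba
  rot[5] = aa$bbbab
  rot[6] = a$bbbaba
  rot[7] = $bbbabaa
Sorted (with $ < everything):
  sorted[0] = $bbbabaa  (last char: 'a')
  sorted[1] = a$bbbaba  (last char: 'a')
  sorted[2] = aa$bbbab  (last char: 'b')
  sorted[3] = abaa$bbb  (last char: 'b')
  sorted[4] = baa$bbba  (last char: 'a')
  sorted[5] = babaa$bb  (last char: 'b')
  sorted[6] = bbabaa$b  (last char: 'b')
  sorted[7] = bbbabaa$  (last char: '$')
Last column: aabbabb$
Original string S is at sorted index 7

Answer: aabbabb$
7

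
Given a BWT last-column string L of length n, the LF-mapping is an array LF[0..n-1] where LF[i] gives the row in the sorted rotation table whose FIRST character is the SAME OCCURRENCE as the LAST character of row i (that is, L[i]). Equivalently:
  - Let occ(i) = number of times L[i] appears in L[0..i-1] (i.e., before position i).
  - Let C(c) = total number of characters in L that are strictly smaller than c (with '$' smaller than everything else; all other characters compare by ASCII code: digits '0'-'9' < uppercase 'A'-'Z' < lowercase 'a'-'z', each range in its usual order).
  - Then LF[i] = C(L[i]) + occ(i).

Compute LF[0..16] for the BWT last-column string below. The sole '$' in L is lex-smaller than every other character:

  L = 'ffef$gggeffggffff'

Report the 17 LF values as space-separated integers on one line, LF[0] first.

Answer: 3 4 1 5 0 12 13 14 2 6 7 15 16 8 9 10 11

Derivation:
Char counts: '$':1, 'e':2, 'f':9, 'g':5
C (first-col start): C('$')=0, C('e')=1, C('f')=3, C('g')=12
L[0]='f': occ=0, LF[0]=C('f')+0=3+0=3
L[1]='f': occ=1, LF[1]=C('f')+1=3+1=4
L[2]='e': occ=0, LF[2]=C('e')+0=1+0=1
L[3]='f': occ=2, LF[3]=C('f')+2=3+2=5
L[4]='$': occ=0, LF[4]=C('$')+0=0+0=0
L[5]='g': occ=0, LF[5]=C('g')+0=12+0=12
L[6]='g': occ=1, LF[6]=C('g')+1=12+1=13
L[7]='g': occ=2, LF[7]=C('g')+2=12+2=14
L[8]='e': occ=1, LF[8]=C('e')+1=1+1=2
L[9]='f': occ=3, LF[9]=C('f')+3=3+3=6
L[10]='f': occ=4, LF[10]=C('f')+4=3+4=7
L[11]='g': occ=3, LF[11]=C('g')+3=12+3=15
L[12]='g': occ=4, LF[12]=C('g')+4=12+4=16
L[13]='f': occ=5, LF[13]=C('f')+5=3+5=8
L[14]='f': occ=6, LF[14]=C('f')+6=3+6=9
L[15]='f': occ=7, LF[15]=C('f')+7=3+7=10
L[16]='f': occ=8, LF[16]=C('f')+8=3+8=11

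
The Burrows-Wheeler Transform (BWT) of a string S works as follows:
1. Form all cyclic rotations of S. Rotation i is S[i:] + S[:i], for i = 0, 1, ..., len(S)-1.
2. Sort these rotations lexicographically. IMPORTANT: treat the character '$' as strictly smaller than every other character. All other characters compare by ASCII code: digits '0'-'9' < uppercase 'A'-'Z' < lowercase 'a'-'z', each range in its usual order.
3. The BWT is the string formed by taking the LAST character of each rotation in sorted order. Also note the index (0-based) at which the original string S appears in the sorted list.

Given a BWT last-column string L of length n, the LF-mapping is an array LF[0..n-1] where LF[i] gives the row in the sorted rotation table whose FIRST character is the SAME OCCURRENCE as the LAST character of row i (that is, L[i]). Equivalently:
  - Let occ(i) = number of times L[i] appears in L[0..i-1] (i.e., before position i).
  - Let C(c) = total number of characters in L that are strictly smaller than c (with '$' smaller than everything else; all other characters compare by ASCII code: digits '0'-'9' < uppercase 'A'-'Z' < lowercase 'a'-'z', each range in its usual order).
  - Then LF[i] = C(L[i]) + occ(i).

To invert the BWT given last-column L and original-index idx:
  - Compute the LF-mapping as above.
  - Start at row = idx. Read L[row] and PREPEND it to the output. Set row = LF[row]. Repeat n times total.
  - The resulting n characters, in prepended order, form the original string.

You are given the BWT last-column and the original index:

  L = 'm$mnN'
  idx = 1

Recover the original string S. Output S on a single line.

Answer: Nnmm$

Derivation:
LF mapping: 2 0 3 4 1
Walk LF starting at row 1, prepending L[row]:
  step 1: row=1, L[1]='$', prepend. Next row=LF[1]=0
  step 2: row=0, L[0]='m', prepend. Next row=LF[0]=2
  step 3: row=2, L[2]='m', prepend. Next row=LF[2]=3
  step 4: row=3, L[3]='n', prepend. Next row=LF[3]=4
  step 5: row=4, L[4]='N', prepend. Next row=LF[4]=1
Reversed output: Nnmm$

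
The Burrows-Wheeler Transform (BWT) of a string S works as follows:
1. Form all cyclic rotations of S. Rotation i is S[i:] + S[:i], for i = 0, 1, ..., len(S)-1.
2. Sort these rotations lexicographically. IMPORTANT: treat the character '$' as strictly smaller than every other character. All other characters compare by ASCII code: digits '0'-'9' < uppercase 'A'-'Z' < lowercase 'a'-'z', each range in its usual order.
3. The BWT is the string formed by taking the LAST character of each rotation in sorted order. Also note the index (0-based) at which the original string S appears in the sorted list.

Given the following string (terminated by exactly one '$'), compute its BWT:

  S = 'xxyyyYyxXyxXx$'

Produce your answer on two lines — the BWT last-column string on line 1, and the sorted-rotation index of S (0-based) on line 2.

Answer: xxxyXyy$xyXYyx
7

Derivation:
All 14 rotations (rotation i = S[i:]+S[:i]):
  rot[0] = xxyyyYyxXyxXx$
  rot[1] = xyyyYyxXyxXx$x
  rot[2] = yyyYyxXyxXx$xx
  rot[3] = yyYyxXyxXx$xxy
  rot[4] = yYyxXyxXx$xxyy
  rot[5] = YyxXyxXx$xxyyy
  rot[6] = yxXyxXx$xxyyyY
  rot[7] = xXyxXx$xxyyyYy
  rot[8] = XyxXx$xxyyyYyx
  rot[9] = yxXx$xxyyyYyxX
  rot[10] = xXx$xxyyyYyxXy
  rot[11] = Xx$xxyyyYyxXyx
  rot[12] = x$xxyyyYyxXyxX
  rot[13] = $xxyyyYyxXyxXx
Sorted (with $ < everything):
  sorted[0] = $xxyyyYyxXyxXx  (last char: 'x')
  sorted[1] = Xx$xxyyyYyxXyx  (last char: 'x')
  sorted[2] = XyxXx$xxyyyYyx  (last char: 'x')
  sorted[3] = YyxXyxXx$xxyyy  (last char: 'y')
  sorted[4] = x$xxyyyYyxXyxX  (last char: 'X')
  sorted[5] = xXx$xxyyyYyxXy  (last char: 'y')
  sorted[6] = xXyxXx$xxyyyYy  (last char: 'y')
  sorted[7] = xxyyyYyxXyxXx$  (last char: '$')
  sorted[8] = xyyyYyxXyxXx$x  (last char: 'x')
  sorted[9] = yYyxXyxXx$xxyy  (last char: 'y')
  sorted[10] = yxXx$xxyyyYyxX  (last char: 'X')
  sorted[11] = yxXyxXx$xxyyyY  (last char: 'Y')
  sorted[12] = yyYyxXyxXx$xxy  (last char: 'y')
  sorted[13] = yyyYyxXyxXx$xx  (last char: 'x')
Last column: xxxyXyy$xyXYyx
Original string S is at sorted index 7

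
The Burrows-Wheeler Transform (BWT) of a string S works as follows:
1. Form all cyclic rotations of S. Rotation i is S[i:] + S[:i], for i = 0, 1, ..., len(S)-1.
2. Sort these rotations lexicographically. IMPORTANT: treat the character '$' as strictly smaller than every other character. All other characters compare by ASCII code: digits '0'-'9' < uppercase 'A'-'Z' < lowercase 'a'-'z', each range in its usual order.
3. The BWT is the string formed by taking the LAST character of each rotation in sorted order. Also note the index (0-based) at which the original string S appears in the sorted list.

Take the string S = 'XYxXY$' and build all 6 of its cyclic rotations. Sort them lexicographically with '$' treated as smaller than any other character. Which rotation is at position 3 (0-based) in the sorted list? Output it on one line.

Answer: Y$XYxX

Derivation:
All 6 rotations (rotation i = S[i:]+S[:i]):
  rot[0] = XYxXY$
  rot[1] = YxXY$X
  rot[2] = xXY$XY
  rot[3] = XY$XYx
  rot[4] = Y$XYxX
  rot[5] = $XYxXY
Sorted (with $ < everything):
  sorted[0] = $XYxXY
  sorted[1] = XY$XYx
  sorted[2] = XYxXY$
  sorted[3] = Y$XYxX
  sorted[4] = YxXY$X
  sorted[5] = xXY$XY
sorted[3] = Y$XYxX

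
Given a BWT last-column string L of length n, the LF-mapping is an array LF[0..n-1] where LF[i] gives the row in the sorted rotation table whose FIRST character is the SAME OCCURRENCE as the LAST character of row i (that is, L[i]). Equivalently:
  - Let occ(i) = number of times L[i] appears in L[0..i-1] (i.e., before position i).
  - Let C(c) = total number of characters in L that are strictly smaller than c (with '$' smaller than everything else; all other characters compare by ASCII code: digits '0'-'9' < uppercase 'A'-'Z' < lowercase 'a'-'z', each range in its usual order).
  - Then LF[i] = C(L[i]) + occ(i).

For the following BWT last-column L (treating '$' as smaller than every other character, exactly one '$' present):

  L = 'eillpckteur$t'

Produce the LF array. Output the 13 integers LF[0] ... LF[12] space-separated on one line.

Char counts: '$':1, 'c':1, 'e':2, 'i':1, 'k':1, 'l':2, 'p':1, 'r':1, 't':2, 'u':1
C (first-col start): C('$')=0, C('c')=1, C('e')=2, C('i')=4, C('k')=5, C('l')=6, C('p')=8, C('r')=9, C('t')=10, C('u')=12
L[0]='e': occ=0, LF[0]=C('e')+0=2+0=2
L[1]='i': occ=0, LF[1]=C('i')+0=4+0=4
L[2]='l': occ=0, LF[2]=C('l')+0=6+0=6
L[3]='l': occ=1, LF[3]=C('l')+1=6+1=7
L[4]='p': occ=0, LF[4]=C('p')+0=8+0=8
L[5]='c': occ=0, LF[5]=C('c')+0=1+0=1
L[6]='k': occ=0, LF[6]=C('k')+0=5+0=5
L[7]='t': occ=0, LF[7]=C('t')+0=10+0=10
L[8]='e': occ=1, LF[8]=C('e')+1=2+1=3
L[9]='u': occ=0, LF[9]=C('u')+0=12+0=12
L[10]='r': occ=0, LF[10]=C('r')+0=9+0=9
L[11]='$': occ=0, LF[11]=C('$')+0=0+0=0
L[12]='t': occ=1, LF[12]=C('t')+1=10+1=11

Answer: 2 4 6 7 8 1 5 10 3 12 9 0 11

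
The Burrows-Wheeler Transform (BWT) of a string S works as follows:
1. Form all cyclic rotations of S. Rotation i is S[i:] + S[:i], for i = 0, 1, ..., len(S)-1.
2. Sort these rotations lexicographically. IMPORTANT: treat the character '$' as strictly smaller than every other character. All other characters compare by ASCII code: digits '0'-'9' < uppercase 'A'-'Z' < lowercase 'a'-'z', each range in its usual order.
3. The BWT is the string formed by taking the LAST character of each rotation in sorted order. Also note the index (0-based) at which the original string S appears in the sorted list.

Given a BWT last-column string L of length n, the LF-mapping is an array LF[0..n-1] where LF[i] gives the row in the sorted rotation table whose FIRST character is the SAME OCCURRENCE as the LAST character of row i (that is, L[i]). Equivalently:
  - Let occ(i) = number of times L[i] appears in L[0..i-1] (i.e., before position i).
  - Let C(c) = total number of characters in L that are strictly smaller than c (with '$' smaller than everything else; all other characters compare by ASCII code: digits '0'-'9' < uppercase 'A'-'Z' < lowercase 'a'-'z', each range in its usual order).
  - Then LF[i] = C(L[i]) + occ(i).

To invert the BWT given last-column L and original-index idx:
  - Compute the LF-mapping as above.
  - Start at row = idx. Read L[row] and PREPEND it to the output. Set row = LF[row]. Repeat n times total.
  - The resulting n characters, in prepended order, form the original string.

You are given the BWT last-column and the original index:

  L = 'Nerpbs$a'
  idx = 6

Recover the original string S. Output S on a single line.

Answer: raspbeN$

Derivation:
LF mapping: 1 4 6 5 3 7 0 2
Walk LF starting at row 6, prepending L[row]:
  step 1: row=6, L[6]='$', prepend. Next row=LF[6]=0
  step 2: row=0, L[0]='N', prepend. Next row=LF[0]=1
  step 3: row=1, L[1]='e', prepend. Next row=LF[1]=4
  step 4: row=4, L[4]='b', prepend. Next row=LF[4]=3
  step 5: row=3, L[3]='p', prepend. Next row=LF[3]=5
  step 6: row=5, L[5]='s', prepend. Next row=LF[5]=7
  step 7: row=7, L[7]='a', prepend. Next row=LF[7]=2
  step 8: row=2, L[2]='r', prepend. Next row=LF[2]=6
Reversed output: raspbeN$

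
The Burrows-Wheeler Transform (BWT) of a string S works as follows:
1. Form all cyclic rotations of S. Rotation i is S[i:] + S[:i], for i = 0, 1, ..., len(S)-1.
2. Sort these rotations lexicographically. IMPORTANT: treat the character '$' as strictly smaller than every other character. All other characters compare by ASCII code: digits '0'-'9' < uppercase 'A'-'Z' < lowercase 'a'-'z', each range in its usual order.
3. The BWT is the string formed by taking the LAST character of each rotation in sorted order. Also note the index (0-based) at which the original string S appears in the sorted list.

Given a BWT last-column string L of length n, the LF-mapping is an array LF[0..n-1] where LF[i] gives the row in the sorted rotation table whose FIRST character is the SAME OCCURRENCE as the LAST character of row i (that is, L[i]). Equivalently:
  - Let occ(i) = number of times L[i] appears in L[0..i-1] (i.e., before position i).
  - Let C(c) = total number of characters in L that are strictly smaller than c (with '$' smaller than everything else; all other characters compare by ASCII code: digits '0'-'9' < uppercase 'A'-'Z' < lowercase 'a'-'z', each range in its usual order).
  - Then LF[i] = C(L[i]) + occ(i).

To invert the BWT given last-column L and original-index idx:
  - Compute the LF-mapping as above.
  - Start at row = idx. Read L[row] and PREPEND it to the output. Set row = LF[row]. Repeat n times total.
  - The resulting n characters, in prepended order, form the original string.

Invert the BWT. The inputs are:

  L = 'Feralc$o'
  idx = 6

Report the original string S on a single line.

LF mapping: 1 4 7 2 5 3 0 6
Walk LF starting at row 6, prepending L[row]:
  step 1: row=6, L[6]='$', prepend. Next row=LF[6]=0
  step 2: row=0, L[0]='F', prepend. Next row=LF[0]=1
  step 3: row=1, L[1]='e', prepend. Next row=LF[1]=4
  step 4: row=4, L[4]='l', prepend. Next row=LF[4]=5
  step 5: row=5, L[5]='c', prepend. Next row=LF[5]=3
  step 6: row=3, L[3]='a', prepend. Next row=LF[3]=2
  step 7: row=2, L[2]='r', prepend. Next row=LF[2]=7
  step 8: row=7, L[7]='o', prepend. Next row=LF[7]=6
Reversed output: oracleF$

Answer: oracleF$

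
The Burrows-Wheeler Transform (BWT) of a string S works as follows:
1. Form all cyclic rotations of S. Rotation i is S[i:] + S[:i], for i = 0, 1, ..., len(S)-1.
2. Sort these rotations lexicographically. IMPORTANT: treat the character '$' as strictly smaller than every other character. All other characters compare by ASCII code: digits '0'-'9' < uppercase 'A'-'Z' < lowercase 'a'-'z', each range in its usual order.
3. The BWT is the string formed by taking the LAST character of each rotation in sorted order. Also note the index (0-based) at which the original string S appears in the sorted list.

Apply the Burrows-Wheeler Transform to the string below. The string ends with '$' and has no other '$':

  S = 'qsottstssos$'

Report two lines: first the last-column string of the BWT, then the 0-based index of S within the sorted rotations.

All 12 rotations (rotation i = S[i:]+S[:i]):
  rot[0] = qsottstssos$
  rot[1] = sottstssos$q
  rot[2] = ottstssos$qs
  rot[3] = ttstssos$qso
  rot[4] = tstssos$qsot
  rot[5] = stssos$qsott
  rot[6] = tssos$qsotts
  rot[7] = ssos$qsottst
  rot[8] = sos$qsottsts
  rot[9] = os$qsottstss
  rot[10] = s$qsottstsso
  rot[11] = $qsottstssos
Sorted (with $ < everything):
  sorted[0] = $qsottstssos  (last char: 's')
  sorted[1] = os$qsottstss  (last char: 's')
  sorted[2] = ottstssos$qs  (last char: 's')
  sorted[3] = qsottstssos$  (last char: '$')
  sorted[4] = s$qsottstsso  (last char: 'o')
  sorted[5] = sos$qsottsts  (last char: 's')
  sorted[6] = sottstssos$q  (last char: 'q')
  sorted[7] = ssos$qsottst  (last char: 't')
  sorted[8] = stssos$qsott  (last char: 't')
  sorted[9] = tssos$qsotts  (last char: 's')
  sorted[10] = tstssos$qsot  (last char: 't')
  sorted[11] = ttstssos$qso  (last char: 'o')
Last column: sss$osqttsto
Original string S is at sorted index 3

Answer: sss$osqttsto
3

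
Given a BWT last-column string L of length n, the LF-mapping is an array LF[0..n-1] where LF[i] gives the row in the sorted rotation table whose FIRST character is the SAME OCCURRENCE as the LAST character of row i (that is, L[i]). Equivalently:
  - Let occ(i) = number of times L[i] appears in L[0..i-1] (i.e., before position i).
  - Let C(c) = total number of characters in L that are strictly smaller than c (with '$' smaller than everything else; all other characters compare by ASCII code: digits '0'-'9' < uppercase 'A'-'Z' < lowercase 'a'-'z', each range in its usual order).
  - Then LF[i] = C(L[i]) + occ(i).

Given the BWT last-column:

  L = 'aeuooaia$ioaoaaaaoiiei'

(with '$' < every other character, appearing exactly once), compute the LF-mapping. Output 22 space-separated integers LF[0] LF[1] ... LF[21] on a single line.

Answer: 1 9 21 16 17 2 11 3 0 12 18 4 19 5 6 7 8 20 13 14 10 15

Derivation:
Char counts: '$':1, 'a':8, 'e':2, 'i':5, 'o':5, 'u':1
C (first-col start): C('$')=0, C('a')=1, C('e')=9, C('i')=11, C('o')=16, C('u')=21
L[0]='a': occ=0, LF[0]=C('a')+0=1+0=1
L[1]='e': occ=0, LF[1]=C('e')+0=9+0=9
L[2]='u': occ=0, LF[2]=C('u')+0=21+0=21
L[3]='o': occ=0, LF[3]=C('o')+0=16+0=16
L[4]='o': occ=1, LF[4]=C('o')+1=16+1=17
L[5]='a': occ=1, LF[5]=C('a')+1=1+1=2
L[6]='i': occ=0, LF[6]=C('i')+0=11+0=11
L[7]='a': occ=2, LF[7]=C('a')+2=1+2=3
L[8]='$': occ=0, LF[8]=C('$')+0=0+0=0
L[9]='i': occ=1, LF[9]=C('i')+1=11+1=12
L[10]='o': occ=2, LF[10]=C('o')+2=16+2=18
L[11]='a': occ=3, LF[11]=C('a')+3=1+3=4
L[12]='o': occ=3, LF[12]=C('o')+3=16+3=19
L[13]='a': occ=4, LF[13]=C('a')+4=1+4=5
L[14]='a': occ=5, LF[14]=C('a')+5=1+5=6
L[15]='a': occ=6, LF[15]=C('a')+6=1+6=7
L[16]='a': occ=7, LF[16]=C('a')+7=1+7=8
L[17]='o': occ=4, LF[17]=C('o')+4=16+4=20
L[18]='i': occ=2, LF[18]=C('i')+2=11+2=13
L[19]='i': occ=3, LF[19]=C('i')+3=11+3=14
L[20]='e': occ=1, LF[20]=C('e')+1=9+1=10
L[21]='i': occ=4, LF[21]=C('i')+4=11+4=15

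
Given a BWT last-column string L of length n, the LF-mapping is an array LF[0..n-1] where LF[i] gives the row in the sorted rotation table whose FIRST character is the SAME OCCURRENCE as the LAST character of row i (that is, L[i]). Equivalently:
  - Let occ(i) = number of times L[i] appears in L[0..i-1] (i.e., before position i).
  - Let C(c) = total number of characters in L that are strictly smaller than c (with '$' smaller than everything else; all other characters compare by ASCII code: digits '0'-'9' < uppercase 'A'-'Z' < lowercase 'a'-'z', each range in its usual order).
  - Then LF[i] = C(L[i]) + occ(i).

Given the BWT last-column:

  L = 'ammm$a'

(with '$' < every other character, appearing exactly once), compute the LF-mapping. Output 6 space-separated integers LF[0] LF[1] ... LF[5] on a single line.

Char counts: '$':1, 'a':2, 'm':3
C (first-col start): C('$')=0, C('a')=1, C('m')=3
L[0]='a': occ=0, LF[0]=C('a')+0=1+0=1
L[1]='m': occ=0, LF[1]=C('m')+0=3+0=3
L[2]='m': occ=1, LF[2]=C('m')+1=3+1=4
L[3]='m': occ=2, LF[3]=C('m')+2=3+2=5
L[4]='$': occ=0, LF[4]=C('$')+0=0+0=0
L[5]='a': occ=1, LF[5]=C('a')+1=1+1=2

Answer: 1 3 4 5 0 2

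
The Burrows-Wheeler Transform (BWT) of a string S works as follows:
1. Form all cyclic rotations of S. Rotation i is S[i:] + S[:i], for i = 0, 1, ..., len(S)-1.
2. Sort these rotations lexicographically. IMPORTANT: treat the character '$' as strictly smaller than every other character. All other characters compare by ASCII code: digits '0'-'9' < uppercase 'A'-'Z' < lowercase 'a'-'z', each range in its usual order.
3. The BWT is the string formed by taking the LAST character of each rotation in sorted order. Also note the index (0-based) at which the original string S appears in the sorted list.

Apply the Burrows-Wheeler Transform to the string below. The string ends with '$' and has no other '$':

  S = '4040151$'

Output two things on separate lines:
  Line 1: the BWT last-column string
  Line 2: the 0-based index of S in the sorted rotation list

All 8 rotations (rotation i = S[i:]+S[:i]):
  rot[0] = 4040151$
  rot[1] = 040151$4
  rot[2] = 40151$40
  rot[3] = 0151$404
  rot[4] = 151$4040
  rot[5] = 51$40401
  rot[6] = 1$404015
  rot[7] = $4040151
Sorted (with $ < everything):
  sorted[0] = $4040151  (last char: '1')
  sorted[1] = 0151$404  (last char: '4')
  sorted[2] = 040151$4  (last char: '4')
  sorted[3] = 1$404015  (last char: '5')
  sorted[4] = 151$4040  (last char: '0')
  sorted[5] = 40151$40  (last char: '0')
  sorted[6] = 4040151$  (last char: '$')
  sorted[7] = 51$40401  (last char: '1')
Last column: 144500$1
Original string S is at sorted index 6

Answer: 144500$1
6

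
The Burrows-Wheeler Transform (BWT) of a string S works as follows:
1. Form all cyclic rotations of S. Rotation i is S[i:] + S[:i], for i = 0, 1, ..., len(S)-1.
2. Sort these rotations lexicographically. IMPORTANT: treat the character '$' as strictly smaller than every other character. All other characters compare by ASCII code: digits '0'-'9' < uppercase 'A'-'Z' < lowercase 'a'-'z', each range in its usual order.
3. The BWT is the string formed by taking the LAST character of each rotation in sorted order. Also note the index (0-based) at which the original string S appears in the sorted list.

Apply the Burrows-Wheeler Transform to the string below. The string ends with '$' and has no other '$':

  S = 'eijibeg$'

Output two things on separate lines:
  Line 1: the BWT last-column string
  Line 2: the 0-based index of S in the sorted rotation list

All 8 rotations (rotation i = S[i:]+S[:i]):
  rot[0] = eijibeg$
  rot[1] = ijibeg$e
  rot[2] = jibeg$ei
  rot[3] = ibeg$eij
  rot[4] = beg$eiji
  rot[5] = eg$eijib
  rot[6] = g$eijibe
  rot[7] = $eijibeg
Sorted (with $ < everything):
  sorted[0] = $eijibeg  (last char: 'g')
  sorted[1] = beg$eiji  (last char: 'i')
  sorted[2] = eg$eijib  (last char: 'b')
  sorted[3] = eijibeg$  (last char: '$')
  sorted[4] = g$eijibe  (last char: 'e')
  sorted[5] = ibeg$eij  (last char: 'j')
  sorted[6] = ijibeg$e  (last char: 'e')
  sorted[7] = jibeg$ei  (last char: 'i')
Last column: gib$ejei
Original string S is at sorted index 3

Answer: gib$ejei
3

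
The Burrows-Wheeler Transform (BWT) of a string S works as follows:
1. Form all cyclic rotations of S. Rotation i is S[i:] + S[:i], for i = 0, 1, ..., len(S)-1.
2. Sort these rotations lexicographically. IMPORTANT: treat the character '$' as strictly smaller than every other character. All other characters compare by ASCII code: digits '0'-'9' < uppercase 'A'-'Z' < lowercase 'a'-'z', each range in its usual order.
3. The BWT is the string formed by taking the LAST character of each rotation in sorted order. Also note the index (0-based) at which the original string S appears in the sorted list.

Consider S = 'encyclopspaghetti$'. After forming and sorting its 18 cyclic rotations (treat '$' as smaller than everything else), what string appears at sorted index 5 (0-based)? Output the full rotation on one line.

Answer: etti$encyclopspagh

Derivation:
All 18 rotations (rotation i = S[i:]+S[:i]):
  rot[0] = encyclopspaghetti$
  rot[1] = ncyclopspaghetti$e
  rot[2] = cyclopspaghetti$en
  rot[3] = yclopspaghetti$enc
  rot[4] = clopspaghetti$ency
  rot[5] = lopspaghetti$encyc
  rot[6] = opspaghetti$encycl
  rot[7] = pspaghetti$encyclo
  rot[8] = spaghetti$encyclop
  rot[9] = paghetti$encyclops
  rot[10] = aghetti$encyclopsp
  rot[11] = ghetti$encyclopspa
  rot[12] = hetti$encyclopspag
  rot[13] = etti$encyclopspagh
  rot[14] = tti$encyclopspaghe
  rot[15] = ti$encyclopspaghet
  rot[16] = i$encyclopspaghett
  rot[17] = $encyclopspaghetti
Sorted (with $ < everything):
  sorted[0] = $encyclopspaghetti
  sorted[1] = aghetti$encyclopsp
  sorted[2] = clopspaghetti$ency
  sorted[3] = cyclopspaghetti$en
  sorted[4] = encyclopspaghetti$
  sorted[5] = etti$encyclopspagh
  sorted[6] = ghetti$encyclopspa
  sorted[7] = hetti$encyclopspag
  sorted[8] = i$encyclopspaghett
  sorted[9] = lopspaghetti$encyc
  sorted[10] = ncyclopspaghetti$e
  sorted[11] = opspaghetti$encycl
  sorted[12] = paghetti$encyclops
  sorted[13] = pspaghetti$encyclo
  sorted[14] = spaghetti$encyclop
  sorted[15] = ti$encyclopspaghet
  sorted[16] = tti$encyclopspaghe
  sorted[17] = yclopspaghetti$enc
sorted[5] = etti$encyclopspagh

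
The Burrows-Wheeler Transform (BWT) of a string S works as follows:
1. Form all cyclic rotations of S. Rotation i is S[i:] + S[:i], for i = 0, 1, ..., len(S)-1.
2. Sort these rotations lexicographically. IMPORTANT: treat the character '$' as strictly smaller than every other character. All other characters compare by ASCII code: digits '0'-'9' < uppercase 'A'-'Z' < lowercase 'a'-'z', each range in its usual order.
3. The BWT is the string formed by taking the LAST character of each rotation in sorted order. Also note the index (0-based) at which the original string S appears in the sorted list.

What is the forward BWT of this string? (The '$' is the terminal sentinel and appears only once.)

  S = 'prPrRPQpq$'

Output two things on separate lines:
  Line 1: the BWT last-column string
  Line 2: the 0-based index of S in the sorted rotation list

All 10 rotations (rotation i = S[i:]+S[:i]):
  rot[0] = prPrRPQpq$
  rot[1] = rPrRPQpq$p
  rot[2] = PrRPQpq$pr
  rot[3] = rRPQpq$prP
  rot[4] = RPQpq$prPr
  rot[5] = PQpq$prPrR
  rot[6] = Qpq$prPrRP
  rot[7] = pq$prPrRPQ
  rot[8] = q$prPrRPQp
  rot[9] = $prPrRPQpq
Sorted (with $ < everything):
  sorted[0] = $prPrRPQpq  (last char: 'q')
  sorted[1] = PQpq$prPrR  (last char: 'R')
  sorted[2] = PrRPQpq$pr  (last char: 'r')
  sorted[3] = Qpq$prPrRP  (last char: 'P')
  sorted[4] = RPQpq$prPr  (last char: 'r')
  sorted[5] = pq$prPrRPQ  (last char: 'Q')
  sorted[6] = prPrRPQpq$  (last char: '$')
  sorted[7] = q$prPrRPQp  (last char: 'p')
  sorted[8] = rPrRPQpq$p  (last char: 'p')
  sorted[9] = rRPQpq$prP  (last char: 'P')
Last column: qRrPrQ$ppP
Original string S is at sorted index 6

Answer: qRrPrQ$ppP
6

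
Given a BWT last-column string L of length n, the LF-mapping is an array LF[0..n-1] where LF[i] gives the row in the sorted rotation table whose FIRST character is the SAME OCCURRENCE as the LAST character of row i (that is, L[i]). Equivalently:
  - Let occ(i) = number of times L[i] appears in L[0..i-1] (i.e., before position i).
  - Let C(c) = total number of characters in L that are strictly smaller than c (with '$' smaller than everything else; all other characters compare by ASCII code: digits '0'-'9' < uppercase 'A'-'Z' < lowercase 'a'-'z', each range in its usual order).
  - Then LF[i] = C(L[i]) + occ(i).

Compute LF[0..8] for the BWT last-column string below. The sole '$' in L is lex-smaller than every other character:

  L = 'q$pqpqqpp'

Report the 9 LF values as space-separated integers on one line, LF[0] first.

Answer: 5 0 1 6 2 7 8 3 4

Derivation:
Char counts: '$':1, 'p':4, 'q':4
C (first-col start): C('$')=0, C('p')=1, C('q')=5
L[0]='q': occ=0, LF[0]=C('q')+0=5+0=5
L[1]='$': occ=0, LF[1]=C('$')+0=0+0=0
L[2]='p': occ=0, LF[2]=C('p')+0=1+0=1
L[3]='q': occ=1, LF[3]=C('q')+1=5+1=6
L[4]='p': occ=1, LF[4]=C('p')+1=1+1=2
L[5]='q': occ=2, LF[5]=C('q')+2=5+2=7
L[6]='q': occ=3, LF[6]=C('q')+3=5+3=8
L[7]='p': occ=2, LF[7]=C('p')+2=1+2=3
L[8]='p': occ=3, LF[8]=C('p')+3=1+3=4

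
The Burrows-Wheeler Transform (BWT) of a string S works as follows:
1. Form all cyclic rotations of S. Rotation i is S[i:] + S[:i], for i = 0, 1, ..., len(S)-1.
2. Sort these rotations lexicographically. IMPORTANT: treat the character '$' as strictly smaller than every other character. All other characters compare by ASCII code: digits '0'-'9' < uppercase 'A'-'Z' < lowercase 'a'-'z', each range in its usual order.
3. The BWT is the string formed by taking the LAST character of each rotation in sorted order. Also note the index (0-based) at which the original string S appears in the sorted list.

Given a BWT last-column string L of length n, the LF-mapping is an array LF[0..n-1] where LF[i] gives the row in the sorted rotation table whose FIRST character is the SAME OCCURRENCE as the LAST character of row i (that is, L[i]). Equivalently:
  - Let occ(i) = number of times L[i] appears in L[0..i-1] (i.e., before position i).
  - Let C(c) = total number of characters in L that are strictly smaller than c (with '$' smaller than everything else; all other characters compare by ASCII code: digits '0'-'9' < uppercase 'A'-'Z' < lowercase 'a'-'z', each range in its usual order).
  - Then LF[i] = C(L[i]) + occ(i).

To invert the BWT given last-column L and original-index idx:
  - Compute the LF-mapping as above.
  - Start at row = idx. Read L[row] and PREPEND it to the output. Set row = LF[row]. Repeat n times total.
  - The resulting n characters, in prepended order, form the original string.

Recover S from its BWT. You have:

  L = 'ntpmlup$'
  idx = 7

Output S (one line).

Answer: uptlpmn$

Derivation:
LF mapping: 3 6 4 2 1 7 5 0
Walk LF starting at row 7, prepending L[row]:
  step 1: row=7, L[7]='$', prepend. Next row=LF[7]=0
  step 2: row=0, L[0]='n', prepend. Next row=LF[0]=3
  step 3: row=3, L[3]='m', prepend. Next row=LF[3]=2
  step 4: row=2, L[2]='p', prepend. Next row=LF[2]=4
  step 5: row=4, L[4]='l', prepend. Next row=LF[4]=1
  step 6: row=1, L[1]='t', prepend. Next row=LF[1]=6
  step 7: row=6, L[6]='p', prepend. Next row=LF[6]=5
  step 8: row=5, L[5]='u', prepend. Next row=LF[5]=7
Reversed output: uptlpmn$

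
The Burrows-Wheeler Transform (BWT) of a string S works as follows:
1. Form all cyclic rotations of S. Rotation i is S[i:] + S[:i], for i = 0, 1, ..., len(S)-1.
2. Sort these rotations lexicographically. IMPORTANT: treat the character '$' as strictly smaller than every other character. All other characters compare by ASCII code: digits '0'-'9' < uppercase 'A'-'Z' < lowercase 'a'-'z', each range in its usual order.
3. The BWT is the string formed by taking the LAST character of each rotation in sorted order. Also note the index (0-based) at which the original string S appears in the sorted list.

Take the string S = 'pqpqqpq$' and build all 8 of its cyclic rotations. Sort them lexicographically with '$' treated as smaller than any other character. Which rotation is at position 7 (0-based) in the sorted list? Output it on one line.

All 8 rotations (rotation i = S[i:]+S[:i]):
  rot[0] = pqpqqpq$
  rot[1] = qpqqpq$p
  rot[2] = pqqpq$pq
  rot[3] = qqpq$pqp
  rot[4] = qpq$pqpq
  rot[5] = pq$pqpqq
  rot[6] = q$pqpqqp
  rot[7] = $pqpqqpq
Sorted (with $ < everything):
  sorted[0] = $pqpqqpq
  sorted[1] = pq$pqpqq
  sorted[2] = pqpqqpq$
  sorted[3] = pqqpq$pq
  sorted[4] = q$pqpqqp
  sorted[5] = qpq$pqpq
  sorted[6] = qpqqpq$p
  sorted[7] = qqpq$pqp
sorted[7] = qqpq$pqp

Answer: qqpq$pqp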